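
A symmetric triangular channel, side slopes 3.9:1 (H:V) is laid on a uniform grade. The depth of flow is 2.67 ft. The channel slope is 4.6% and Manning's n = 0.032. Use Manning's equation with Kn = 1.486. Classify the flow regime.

supercritical

For a triangular section with side slope z = 3.9: A = zy² = 3.9×2.67² = 27.8 ft²; P = 2y√(1+z²) = 2×2.67×4.026 = 21.5 ft.
Hydraulic radius R = A/P = 27.8/21.5 = 1.293 ft.
V = (1.486/n) R^(2/3) √S = (1.486/0.032) × 1.293^(2/3) × √0.046 = 11.82 ft/s. Hydraulic depth D_h = A/T = 27.8/20.83 = 1.335 ft.
Froude number Fr = V/√(g·D_h) = 11.82/√(32.2×1.335) = 1.8, which is greater than 1, so the flow is supercritical.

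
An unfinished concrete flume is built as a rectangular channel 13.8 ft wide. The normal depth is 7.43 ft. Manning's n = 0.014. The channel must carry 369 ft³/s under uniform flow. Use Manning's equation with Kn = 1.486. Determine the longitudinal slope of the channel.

S = 0.00021

Flow area A = b·y = 13.8 × 7.43 = 102.5 ft². Wetted perimeter P = b + 2y = 13.8 + 2×7.43 = 28.66 ft.
Hydraulic radius R = A/P = 102.5/28.66 = 3.578 ft.
From Manning's equation, S = [nQ / (1.486 A R^(2/3))]² = [0.014 × 369 / (1.486 × 102.5 × 3.578^(2/3))]² = 0.00021.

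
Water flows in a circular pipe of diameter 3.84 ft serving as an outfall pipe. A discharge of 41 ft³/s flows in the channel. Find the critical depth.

At critical depth, Q² T / (g A³) = 1, i.e. A³/T = Q²/g = 41²/32.2 = 52.2.
Trying y = 1.59 ft: A³/T = 24.57 — too small.
Trying y = 1.94 ft: A³/T = 52.6 — close enough.

y_c = 1.94 ft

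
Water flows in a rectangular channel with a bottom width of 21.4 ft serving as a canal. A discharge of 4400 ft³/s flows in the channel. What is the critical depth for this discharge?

For a rectangular channel, critical depth y_c = (q²/g)^(1/3) where q = Q/b = 4400/21.4 = 205.6 ft²/s.
So y_c = (205.6²/32.2)^(1/3) = 10.9 ft.

y_c = 10.9 ft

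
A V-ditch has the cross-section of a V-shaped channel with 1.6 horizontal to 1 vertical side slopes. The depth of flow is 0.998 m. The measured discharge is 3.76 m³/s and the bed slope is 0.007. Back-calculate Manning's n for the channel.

For a triangular section with side slope z = 1.6: A = zy² = 1.6×0.998² = 1.594 m²; P = 2y√(1+z²) = 2×0.998×1.887 = 3.766 m.
Hydraulic radius R = A/P = 1.594/3.766 = 0.4232 m.
Rearranging Manning's equation: n = (1/Q) A R^(2/3) S^(1/2) = (1/3.76) × 1.594 × 0.4232^(2/3) × √0.007 = 0.02.

n = 0.02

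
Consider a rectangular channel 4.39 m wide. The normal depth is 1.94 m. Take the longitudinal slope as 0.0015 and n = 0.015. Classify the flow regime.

Flow area A = b·y = 4.39 × 1.94 = 8.517 m². Wetted perimeter P = b + 2y = 4.39 + 2×1.94 = 8.27 m.
Hydraulic radius R = A/P = 8.517/8.27 = 1.03 m.
V = (1/n) R^(2/3) √S = (1/0.015) × 1.03^(2/3) × √0.0015 = 2.633 m/s. Hydraulic depth D_h = A/T = 8.517/4.39 = 1.94 m.
Froude number Fr = V/√(g·D_h) = 2.633/√(9.81×1.94) = 0.604, which is less than 1, so the flow is subcritical.

subcritical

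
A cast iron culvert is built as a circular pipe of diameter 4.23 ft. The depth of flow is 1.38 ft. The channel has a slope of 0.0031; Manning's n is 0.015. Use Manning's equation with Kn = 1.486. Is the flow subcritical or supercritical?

subcritical

For a circular section of diameter D = 4.23 ft at depth y = 1.38 ft, the central angle is θ = 2 arccos(1 − 2y/D) = 2.432 rad. Then A = (D²/8)(θ − sin θ) = 3.981 ft² and P = Dθ/2 = 5.143 ft.
Hydraulic radius R = A/P = 3.981/5.143 = 0.7741 ft.
V = (1.486/n) R^(2/3) √S = (1.486/0.015) × 0.7741^(2/3) × √0.0031 = 4.65 ft/s. Hydraulic depth D_h = A/T = 3.981/3.966 = 1.004 ft.
Froude number Fr = V/√(g·D_h) = 4.65/√(32.2×1.004) = 0.818, which is less than 1, so the flow is subcritical.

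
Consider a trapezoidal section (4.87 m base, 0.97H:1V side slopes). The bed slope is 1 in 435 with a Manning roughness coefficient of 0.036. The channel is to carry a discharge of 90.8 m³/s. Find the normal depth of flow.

y_n = 4.31 m

Manning's equation rearranged: A R^(2/3) = nQ / (1·√S) = 0.036 × 90.8 / (√0.002299) = 68.18.
Trying y = 3.73 m: A R^(2/3) = 51.5 — too small.
Trying y = 4.31 m: A R^(2/3) = 68.19 — close enough.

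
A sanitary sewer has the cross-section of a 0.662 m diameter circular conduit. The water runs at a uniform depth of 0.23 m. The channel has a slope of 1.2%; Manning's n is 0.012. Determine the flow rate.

Q = 0.246 m³/s

For a circular section of diameter D = 0.662 m at depth y = 0.23 m, the central angle is θ = 2 arccos(1 − 2y/D) = 2.521 rad. Then A = (D²/8)(θ − sin θ) = 0.1063 m² and P = Dθ/2 = 0.8346 m.
Hydraulic radius R = A/P = 0.1063/0.8346 = 0.1274 m.
Manning's equation: Q = (1/n) A R^(2/3) S^(1/2) = (1/0.012) × 0.1063 × 0.1274^(2/3) × 0.012^(1/2) = 0.246 m³/s.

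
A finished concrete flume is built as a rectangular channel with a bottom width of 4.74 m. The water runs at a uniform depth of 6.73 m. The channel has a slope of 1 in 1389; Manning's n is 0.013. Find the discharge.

Q = 95.7 m³/s

Flow area A = b·y = 4.74 × 6.73 = 31.9 m². Wetted perimeter P = b + 2y = 4.74 + 2×6.73 = 18.2 m.
Hydraulic radius R = A/P = 31.9/18.2 = 1.753 m.
Manning's equation: Q = (1/n) A R^(2/3) S^(1/2) = (1/0.013) × 31.9 × 1.753^(2/3) × 0.0007199^(1/2) = 95.7 m³/s.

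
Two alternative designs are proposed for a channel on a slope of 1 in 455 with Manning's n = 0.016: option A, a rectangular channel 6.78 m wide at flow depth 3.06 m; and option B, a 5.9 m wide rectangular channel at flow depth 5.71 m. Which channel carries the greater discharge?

channel B

Channel A: Flow area A = b·y = 6.78 × 3.06 = 20.75 m². Wetted perimeter P = b + 2y = 6.78 + 2×3.06 = 12.9 m. Hydraulic radius R = A/P = 20.75/12.9 = 1.608 m. Q_A = (1/0.016)·20.75·1.608^(2/3)·√0.002198 = 83.44 m³/s.
Channel B: Flow area A = b·y = 5.9 × 5.71 = 33.69 m². Wetted perimeter P = b + 2y = 5.9 + 2×5.71 = 17.32 m. Hydraulic radius R = A/P = 33.69/17.32 = 1.945 m. Q_B = (1/0.016)·33.69·1.945^(2/3)·√0.002198 = 153.8 m³/s.
Q_A = 83.44 m³/s vs Q_B = 153.8 m³/s, so channel B carries more.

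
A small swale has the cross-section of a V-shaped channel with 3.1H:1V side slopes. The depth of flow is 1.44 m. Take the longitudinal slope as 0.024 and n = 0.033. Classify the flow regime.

For a triangular section with side slope z = 3.1: A = zy² = 3.1×1.44² = 6.428 m²; P = 2y√(1+z²) = 2×1.44×3.257 = 9.381 m.
Hydraulic radius R = A/P = 6.428/9.381 = 0.6852 m.
V = (1/n) R^(2/3) √S = (1/0.033) × 0.6852^(2/3) × √0.024 = 3.649 m/s. Hydraulic depth D_h = A/T = 6.428/8.928 = 0.72 m.
Froude number Fr = V/√(g·D_h) = 3.649/√(9.81×0.72) = 1.37, which is greater than 1, so the flow is supercritical.

supercritical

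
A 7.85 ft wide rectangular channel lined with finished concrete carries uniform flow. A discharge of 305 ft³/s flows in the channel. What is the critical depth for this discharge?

For a rectangular channel, critical depth y_c = (q²/g)^(1/3) where q = Q/b = 305/7.85 = 38.85 ft²/s.
So y_c = (38.85²/32.2)^(1/3) = 3.61 ft.

y_c = 3.61 ft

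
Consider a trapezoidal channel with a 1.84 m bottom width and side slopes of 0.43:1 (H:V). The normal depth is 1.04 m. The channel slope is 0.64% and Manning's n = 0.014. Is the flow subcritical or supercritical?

supercritical

With bottom width b = 1.84 m and side slope z = 0.43: A = (b + zy)y = (1.84 + 0.43×1.04)×1.04 = 2.379 m²; P = b + 2y√(1+z²) = 1.84 + 2×1.04×1.089 = 4.104 m.
Hydraulic radius R = A/P = 2.379/4.104 = 0.5796 m.
V = (1/n) R^(2/3) √S = (1/0.014) × 0.5796^(2/3) × √0.0064 = 3.972 m/s. Hydraulic depth D_h = A/T = 2.379/2.734 = 0.8699 m.
Froude number Fr = V/√(g·D_h) = 3.972/√(9.81×0.8699) = 1.36, which is greater than 1, so the flow is supercritical.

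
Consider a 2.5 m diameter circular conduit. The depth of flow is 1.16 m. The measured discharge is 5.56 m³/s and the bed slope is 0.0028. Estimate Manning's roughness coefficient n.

n = 0.015

For a circular section of diameter D = 2.5 m at depth y = 1.16 m, the central angle is θ = 2 arccos(1 − 2y/D) = 2.997 rad. Then A = (D²/8)(θ − sin θ) = 2.23 m² and P = Dθ/2 = 3.747 m.
Hydraulic radius R = A/P = 2.23/3.747 = 0.5951 m.
Rearranging Manning's equation: n = (1/Q) A R^(2/3) S^(1/2) = (1/5.56) × 2.23 × 0.5951^(2/3) × √0.0028 = 0.015.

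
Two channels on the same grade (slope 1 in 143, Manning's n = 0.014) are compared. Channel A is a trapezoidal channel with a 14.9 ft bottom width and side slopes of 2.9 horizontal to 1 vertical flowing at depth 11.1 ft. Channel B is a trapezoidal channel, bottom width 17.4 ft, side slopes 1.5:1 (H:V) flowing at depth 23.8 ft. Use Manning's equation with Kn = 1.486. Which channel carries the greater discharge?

channel B

Channel A: With bottom width b = 14.9 ft and side slope z = 2.9: A = (b + zy)y = (14.9 + 2.9×11.1)×11.1 = 522.7 ft²; P = b + 2y√(1+z²) = 14.9 + 2×11.1×3.068 = 83 ft. Hydraulic radius R = A/P = 522.7/83 = 6.298 ft. Q_A = (1.486/0.014)·522.7·6.298^(2/3)·√0.006993 = 15820 ft³/s.
Channel B: With bottom width b = 17.4 ft and side slope z = 1.5: A = (b + zy)y = (17.4 + 1.5×23.8)×23.8 = 1264 ft²; P = b + 2y√(1+z²) = 17.4 + 2×23.8×1.803 = 103.2 ft. Hydraulic radius R = A/P = 1264/103.2 = 12.24 ft. Q_B = (1.486/0.014)·1264·12.24^(2/3)·√0.006993 = 59590 ft³/s.
Q_A = 15820 ft³/s vs Q_B = 59590 ft³/s, so channel B carries more.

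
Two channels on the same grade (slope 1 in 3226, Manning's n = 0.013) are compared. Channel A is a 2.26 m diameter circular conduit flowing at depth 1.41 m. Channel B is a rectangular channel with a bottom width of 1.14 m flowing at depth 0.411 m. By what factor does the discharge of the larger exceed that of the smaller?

Channel A: For a circular section of diameter D = 2.26 m at depth y = 1.41 m, the central angle is θ = 2 arccos(1 − 2y/D) = 3.642 rad. Then A = (D²/8)(θ − sin θ) = 2.632 m² and P = Dθ/2 = 4.116 m. Hydraulic radius R = A/P = 2.632/4.116 = 0.6395 m. Q_A = (1/0.013)·2.632·0.6395^(2/3)·√0.00031 = 2.646 m³/s.
Channel B: Flow area A = b·y = 1.14 × 0.411 = 0.4685 m². Wetted perimeter P = b + 2y = 1.14 + 2×0.411 = 1.962 m. Hydraulic radius R = A/P = 0.4685/1.962 = 0.2388 m. Q_B = (1/0.013)·0.4685·0.2388^(2/3)·√0.00031 = 0.2443 m³/s.
The larger discharge is 2.646 m³/s and the smaller is 0.2443 m³/s; the ratio is 10.8.

10.8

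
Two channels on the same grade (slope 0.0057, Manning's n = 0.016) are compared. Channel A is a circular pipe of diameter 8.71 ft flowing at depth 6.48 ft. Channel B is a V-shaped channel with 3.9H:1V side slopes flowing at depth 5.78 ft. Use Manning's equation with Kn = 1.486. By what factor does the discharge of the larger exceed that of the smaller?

2.86

Channel A: For a circular section of diameter D = 8.71 ft at depth y = 6.48 ft, the central angle is θ = 2 arccos(1 − 2y/D) = 4.161 rad. Then A = (D²/8)(θ − sin θ) = 47.54 ft² and P = Dθ/2 = 18.12 ft. Hydraulic radius R = A/P = 47.54/18.12 = 2.623 ft. Q_A = (1.486/0.016)·47.54·2.623^(2/3)·√0.0057 = 634 ft³/s.
Channel B: For a triangular section with side slope z = 3.9: A = zy² = 3.9×5.78² = 130.3 ft²; P = 2y√(1+z²) = 2×5.78×4.026 = 46.54 ft. Hydraulic radius R = A/P = 130.3/46.54 = 2.799 ft. Q_B = (1.486/0.016)·130.3·2.799^(2/3)·√0.0057 = 1815 ft³/s.
The larger discharge is 1815 ft³/s and the smaller is 634 ft³/s; the ratio is 2.86.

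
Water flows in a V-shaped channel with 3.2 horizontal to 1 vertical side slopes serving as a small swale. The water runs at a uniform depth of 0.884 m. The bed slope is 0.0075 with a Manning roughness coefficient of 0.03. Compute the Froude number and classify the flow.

For a triangular section with side slope z = 3.2: A = zy² = 3.2×0.884² = 2.501 m²; P = 2y√(1+z²) = 2×0.884×3.353 = 5.927 m.
Hydraulic radius R = A/P = 2.501/5.927 = 0.4219 m.
V = (1/n) R^(2/3) √S = (1/0.03) × 0.4219^(2/3) × √0.0075 = 1.624 m/s. Hydraulic depth D_h = A/T = 2.501/5.658 = 0.442 m.
Froude number Fr = V/√(g·D_h) = 1.624/√(9.81×0.442) = 0.78, which is less than 1, so the flow is subcritical.

subcritical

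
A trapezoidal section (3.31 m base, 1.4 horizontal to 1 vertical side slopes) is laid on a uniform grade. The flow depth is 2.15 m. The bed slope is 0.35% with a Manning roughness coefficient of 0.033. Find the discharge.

Q = 28.6 m³/s

With bottom width b = 3.31 m and side slope z = 1.4: A = (b + zy)y = (3.31 + 1.4×2.15)×2.15 = 13.59 m²; P = b + 2y√(1+z²) = 3.31 + 2×2.15×1.72 = 10.71 m.
Hydraulic radius R = A/P = 13.59/10.71 = 1.269 m.
Manning's equation: Q = (1/n) A R^(2/3) S^(1/2) = (1/0.033) × 13.59 × 1.269^(2/3) × 0.0035^(1/2) = 28.6 m³/s.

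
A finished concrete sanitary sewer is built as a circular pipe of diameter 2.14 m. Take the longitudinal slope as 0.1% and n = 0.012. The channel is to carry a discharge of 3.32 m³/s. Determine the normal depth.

y_n = 1.11 m

Manning's equation rearranged: A R^(2/3) = nQ / (1·√S) = 0.012 × 3.32 / (√0.001) = 1.26.
Try y = 1.22 m: A R^(2/3) = 1.471 — too large.
Try y = 0.944 m: A R^(2/3) = 0.9531 — too small.
Try y = 1.11 m: A R^(2/3) = 1.261 — ≈ 1.26.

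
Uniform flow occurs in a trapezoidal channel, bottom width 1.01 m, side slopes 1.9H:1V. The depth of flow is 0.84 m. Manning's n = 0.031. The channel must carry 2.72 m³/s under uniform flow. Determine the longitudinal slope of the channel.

With bottom width b = 1.01 m and side slope z = 1.9: A = (b + zy)y = (1.01 + 1.9×0.84)×0.84 = 2.189 m²; P = b + 2y√(1+z²) = 1.01 + 2×0.84×2.147 = 4.617 m.
Hydraulic radius R = A/P = 2.189/4.617 = 0.4741 m.
From Manning's equation, S = [nQ / (1 A R^(2/3))]² = [0.031 × 2.72 / (1 × 2.189 × 0.4741^(2/3))]² = 0.00401.

S = 0.00401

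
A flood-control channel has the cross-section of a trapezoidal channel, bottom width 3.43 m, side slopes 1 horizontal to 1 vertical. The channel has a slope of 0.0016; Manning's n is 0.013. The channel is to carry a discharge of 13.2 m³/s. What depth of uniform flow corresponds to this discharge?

y_n = 1.12 m

Manning's equation rearranged: A R^(2/3) = nQ / (1·√S) = 0.013 × 13.2 / (√0.0016) = 4.29.
Try y = 1.25 m: A R^(2/3) = 5.207 — too large.
Try y = 0.987 m: A R^(2/3) = 3.439 — too small.
Try y = 1.12 m: A R^(2/3) = 4.29 — ≈ 4.29.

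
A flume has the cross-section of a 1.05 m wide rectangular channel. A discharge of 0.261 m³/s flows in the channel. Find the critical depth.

For a rectangular channel, critical depth y_c = (q²/g)^(1/3) where q = Q/b = 0.261/1.05 = 0.2486 m²/s.
So y_c = (0.2486²/9.81)^(1/3) = 0.185 m.

y_c = 0.185 m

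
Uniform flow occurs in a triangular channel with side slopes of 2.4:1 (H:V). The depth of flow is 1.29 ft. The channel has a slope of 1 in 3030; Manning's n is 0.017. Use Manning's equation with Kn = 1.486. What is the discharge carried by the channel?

Q = 4.49 ft³/s

For a triangular section with side slope z = 2.4: A = zy² = 2.4×1.29² = 3.994 ft²; P = 2y√(1+z²) = 2×1.29×2.6 = 6.708 ft.
Hydraulic radius R = A/P = 3.994/6.708 = 0.5954 ft.
Manning's equation: Q = (1.486/n) A R^(2/3) S^(1/2) = (1.486/0.017) × 3.994 × 0.5954^(2/3) × 0.00033^(1/2) = 4.49 ft³/s.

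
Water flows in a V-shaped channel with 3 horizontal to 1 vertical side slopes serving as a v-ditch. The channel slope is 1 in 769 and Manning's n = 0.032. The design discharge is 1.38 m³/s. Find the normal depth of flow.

y_n = 0.861 m

Manning's equation rearranged: A R^(2/3) = nQ / (1·√S) = 0.032 × 1.38 / (√0.0013) = 1.225.
At y = 0.985 m: A R^(2/3) = 1.753 — over.
At y = 0.587 m: A R^(2/3) = 0.4408 — short.
At y = 0.861 m: A R^(2/3) = 1.224 — matches.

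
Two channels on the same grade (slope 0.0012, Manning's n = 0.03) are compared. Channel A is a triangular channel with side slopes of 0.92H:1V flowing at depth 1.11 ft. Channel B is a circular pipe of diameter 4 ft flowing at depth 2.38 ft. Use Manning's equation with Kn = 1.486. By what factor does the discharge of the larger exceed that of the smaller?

14.1

Channel A: For a triangular section with side slope z = 0.92: A = zy² = 0.92×1.11² = 1.134 ft²; P = 2y√(1+z²) = 2×1.11×1.359 = 3.017 ft. Hydraulic radius R = A/P = 1.134/3.017 = 0.3758 ft. Q_A = (1.486/0.03)·1.134·0.3758^(2/3)·√0.0012 = 1.013 ft³/s.
Channel B: For a circular section of diameter D = 4 ft at depth y = 2.38 ft, the central angle is θ = 2 arccos(1 − 2y/D) = 3.524 rad. Then A = (D²/8)(θ − sin θ) = 7.794 ft² and P = Dθ/2 = 7.048 ft. Hydraulic radius R = A/P = 7.794/7.048 = 1.106 ft. Q_B = (1.486/0.03)·7.794·1.106^(2/3)·√0.0012 = 14.3 ft³/s.
The larger discharge is 14.3 ft³/s and the smaller is 1.013 ft³/s; the ratio is 14.1.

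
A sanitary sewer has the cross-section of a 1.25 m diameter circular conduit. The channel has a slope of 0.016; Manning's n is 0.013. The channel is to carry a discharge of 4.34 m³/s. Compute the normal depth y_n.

Manning's equation rearranged: A R^(2/3) = nQ / (1·√S) = 0.013 × 4.34 / (√0.016) = 0.446.
At y = 0.923 m: A R^(2/3) = 0.5059 — too large.
At y = 0.715 m: A R^(2/3) = 0.3525 — too small.
At y = 0.837 m: A R^(2/3) = 0.4457 — ≈ 0.446.

y_n = 0.837 m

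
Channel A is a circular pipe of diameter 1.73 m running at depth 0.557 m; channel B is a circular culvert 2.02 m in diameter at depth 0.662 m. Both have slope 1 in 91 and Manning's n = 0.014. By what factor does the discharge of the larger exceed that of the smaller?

1.56

Channel A: For a circular section of diameter D = 1.73 m at depth y = 0.557 m, the central angle is θ = 2 arccos(1 − 2y/D) = 2.413 rad. Then A = (D²/8)(θ − sin θ) = 0.654 m² and P = Dθ/2 = 2.088 m. Hydraulic radius R = A/P = 0.654/2.088 = 0.3132 m. Q_A = (1/0.014)·0.654·0.3132^(2/3)·√0.01099 = 2.259 m³/s.
Channel B: For a circular section of diameter D = 2.02 m at depth y = 0.662 m, the central angle is θ = 2 arccos(1 − 2y/D) = 2.438 rad. Then A = (D²/8)(θ − sin θ) = 0.9136 m² and P = Dθ/2 = 2.462 m. Hydraulic radius R = A/P = 0.9136/2.462 = 0.371 m. Q_B = (1/0.014)·0.9136·0.371^(2/3)·√0.01099 = 3.532 m³/s.
The larger discharge is 3.532 m³/s and the smaller is 2.259 m³/s; the ratio is 1.56.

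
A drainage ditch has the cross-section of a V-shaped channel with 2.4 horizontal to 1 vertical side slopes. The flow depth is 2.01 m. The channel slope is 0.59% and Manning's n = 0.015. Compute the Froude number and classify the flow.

supercritical

For a triangular section with side slope z = 2.4: A = zy² = 2.4×2.01² = 9.696 m²; P = 2y√(1+z²) = 2×2.01×2.6 = 10.45 m.
Hydraulic radius R = A/P = 9.696/10.45 = 0.9277 m.
V = (1/n) R^(2/3) √S = (1/0.015) × 0.9277^(2/3) × √0.0059 = 4.871 m/s. Hydraulic depth D_h = A/T = 9.696/9.648 = 1.005 m.
Froude number Fr = V/√(g·D_h) = 4.871/√(9.81×1.005) = 1.55, which is greater than 1, so the flow is supercritical.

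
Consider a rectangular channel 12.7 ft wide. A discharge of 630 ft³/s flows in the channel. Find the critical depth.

y_c = 4.24 ft

For a rectangular channel, critical depth y_c = (q²/g)^(1/3) where q = Q/b = 630/12.7 = 49.61 ft²/s.
So y_c = (49.61²/32.2)^(1/3) = 4.24 ft.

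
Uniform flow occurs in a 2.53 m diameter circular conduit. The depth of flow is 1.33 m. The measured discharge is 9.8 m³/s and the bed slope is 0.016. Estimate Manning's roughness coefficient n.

For a circular section of diameter D = 2.53 m at depth y = 1.33 m, the central angle is θ = 2 arccos(1 − 2y/D) = 3.244 rad. Then A = (D²/8)(θ − sin θ) = 2.678 m² and P = Dθ/2 = 4.104 m.
Hydraulic radius R = A/P = 2.678/4.104 = 0.6525 m.
Rearranging Manning's equation: n = (1/Q) A R^(2/3) S^(1/2) = (1/9.8) × 2.678 × 0.6525^(2/3) × √0.016 = 0.026.

n = 0.026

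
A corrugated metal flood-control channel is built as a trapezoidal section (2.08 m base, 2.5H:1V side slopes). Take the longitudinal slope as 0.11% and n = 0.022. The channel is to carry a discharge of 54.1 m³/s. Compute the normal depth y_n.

y_n = 2.9 m

Manning's equation rearranged: A R^(2/3) = nQ / (1·√S) = 0.022 × 54.1 / (√0.0011) = 35.89.
At y = 3.33 m: A R^(2/3) = 49.96 — over.
At y = 2.9 m: A R^(2/3) = 35.91 — matches.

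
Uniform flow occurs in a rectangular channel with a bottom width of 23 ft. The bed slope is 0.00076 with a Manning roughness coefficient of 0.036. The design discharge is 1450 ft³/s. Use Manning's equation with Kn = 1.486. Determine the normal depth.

Manning's equation rearranged: A R^(2/3) = nQ / (1.486·√S) = 0.036 × 1450 / (1.486 × √0.00076) = 1274.
At y = 19.5 ft: A R^(2/3) = 1678 — too large.
At y = 11.1 ft: A R^(2/3) = 809.7 — too small.
At y = 15.7 ft: A R^(2/3) = 1275 — ≈ 1274.

y_n = 15.7 ft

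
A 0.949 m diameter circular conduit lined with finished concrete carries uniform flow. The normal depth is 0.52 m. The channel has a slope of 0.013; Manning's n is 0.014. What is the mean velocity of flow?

V = 3.24 m/s

For a circular section of diameter D = 0.949 m at depth y = 0.52 m, the central angle is θ = 2 arccos(1 − 2y/D) = 3.334 rad. Then A = (D²/8)(θ − sin θ) = 0.3968 m² and P = Dθ/2 = 1.582 m.
Hydraulic radius R = A/P = 0.3968/1.582 = 0.2508 m.
From Manning's equation, V = (1/n) R^(2/3) S^(1/2) = (1/0.014) × 0.2508^(2/3) × 0.013^(1/2) = 3.24 m/s.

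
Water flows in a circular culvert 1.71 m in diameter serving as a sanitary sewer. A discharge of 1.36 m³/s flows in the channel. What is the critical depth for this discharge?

At critical depth, Q² T / (g A³) = 1, i.e. A³/T = Q²/g = 1.36²/9.81 = 0.1885.
At y = 0.671 m: A³/T = 0.35 — high.
At y = 0.425 m: A³/T = 0.05974 — low.
At y = 0.571 m: A³/T = 0.1879 — close enough.

y_c = 0.571 m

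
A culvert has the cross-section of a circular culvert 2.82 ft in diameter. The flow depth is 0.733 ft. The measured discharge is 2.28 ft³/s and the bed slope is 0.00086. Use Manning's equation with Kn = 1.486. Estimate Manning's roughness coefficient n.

n = 0.014

For a circular section of diameter D = 2.82 ft at depth y = 0.733 ft, the central angle is θ = 2 arccos(1 − 2y/D) = 2.14 rad. Then A = (D²/8)(θ − sin θ) = 1.29 ft² and P = Dθ/2 = 3.017 ft.
Hydraulic radius R = A/P = 1.29/3.017 = 0.4275 ft.
Rearranging Manning's equation: n = (1.486/Q) A R^(2/3) S^(1/2) = (1.486/2.28) × 1.29 × 0.4275^(2/3) × √0.00086 = 0.014.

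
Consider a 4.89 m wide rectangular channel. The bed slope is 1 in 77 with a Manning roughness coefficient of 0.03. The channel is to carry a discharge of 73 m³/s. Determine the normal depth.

y_n = 3.17 m

Manning's equation rearranged: A R^(2/3) = nQ / (1·√S) = 0.03 × 73 / (√0.01299) = 19.22.
Try y = 3.85 m: A R^(2/3) = 24.62 — high.
Try y = 2.79 m: A R^(2/3) = 16.28 — low.
Try y = 3.17 m: A R^(2/3) = 19.22 — close enough.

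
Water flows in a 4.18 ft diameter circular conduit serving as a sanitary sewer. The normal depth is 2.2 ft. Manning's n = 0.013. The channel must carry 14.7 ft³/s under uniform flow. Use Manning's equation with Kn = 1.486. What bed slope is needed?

For a circular section of diameter D = 4.18 ft at depth y = 2.2 ft, the central angle is θ = 2 arccos(1 − 2y/D) = 3.247 rad. Then A = (D²/8)(θ − sin θ) = 7.321 ft² and P = Dθ/2 = 6.786 ft.
Hydraulic radius R = A/P = 7.321/6.786 = 1.079 ft.
From Manning's equation, S = [nQ / (1.486 A R^(2/3))]² = [0.013 × 14.7 / (1.486 × 7.321 × 1.079^(2/3))]² = 0.000279.

S = 0.000279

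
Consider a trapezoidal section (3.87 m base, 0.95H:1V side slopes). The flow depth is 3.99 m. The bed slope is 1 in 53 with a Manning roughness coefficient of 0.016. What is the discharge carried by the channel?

With bottom width b = 3.87 m and side slope z = 0.95: A = (b + zy)y = (3.87 + 0.95×3.99)×3.99 = 30.57 m²; P = b + 2y√(1+z²) = 3.87 + 2×3.99×1.379 = 14.88 m.
Hydraulic radius R = A/P = 30.57/14.88 = 2.055 m.
Manning's equation: Q = (1/n) A R^(2/3) S^(1/2) = (1/0.016) × 30.57 × 2.055^(2/3) × 0.01887^(1/2) = 424 m³/s.

Q = 424 m³/s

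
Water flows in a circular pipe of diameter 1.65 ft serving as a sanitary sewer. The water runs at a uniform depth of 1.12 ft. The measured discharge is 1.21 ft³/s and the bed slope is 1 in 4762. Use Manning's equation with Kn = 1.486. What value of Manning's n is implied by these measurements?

For a circular section of diameter D = 1.65 ft at depth y = 1.12 ft, the central angle is θ = 2 arccos(1 − 2y/D) = 3.873 rad. Then A = (D²/8)(θ − sin θ) = 1.545 ft² and P = Dθ/2 = 3.195 ft.
Hydraulic radius R = A/P = 1.545/3.195 = 0.4836 ft.
Rearranging Manning's equation: n = (1.486/Q) A R^(2/3) S^(1/2) = (1.486/1.21) × 1.545 × 0.4836^(2/3) × √0.00021 = 0.0169.

n = 0.0169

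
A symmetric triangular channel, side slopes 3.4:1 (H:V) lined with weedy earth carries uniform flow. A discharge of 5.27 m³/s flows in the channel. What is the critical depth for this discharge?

At critical depth, Q² T / (g A³) = 1, i.e. A³/T = Q²/g = 5.27²/9.81 = 2.831.
At y = 0.659 m: A³/T = 0.7184 — too small.
At y = 1.09 m: A³/T = 8.893 — too large.
At y = 0.867 m: A³/T = 2.832 — matches.

y_c = 0.867 m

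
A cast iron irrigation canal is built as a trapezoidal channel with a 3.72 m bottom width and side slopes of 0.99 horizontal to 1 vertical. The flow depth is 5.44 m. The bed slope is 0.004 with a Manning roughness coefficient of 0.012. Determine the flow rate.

Q = 494 m³/s

With bottom width b = 3.72 m and side slope z = 0.99: A = (b + zy)y = (3.72 + 0.99×5.44)×5.44 = 49.53 m²; P = b + 2y√(1+z²) = 3.72 + 2×5.44×1.407 = 19.03 m.
Hydraulic radius R = A/P = 49.53/19.03 = 2.603 m.
Manning's equation: Q = (1/n) A R^(2/3) S^(1/2) = (1/0.012) × 49.53 × 2.603^(2/3) × 0.004^(1/2) = 494 m³/s.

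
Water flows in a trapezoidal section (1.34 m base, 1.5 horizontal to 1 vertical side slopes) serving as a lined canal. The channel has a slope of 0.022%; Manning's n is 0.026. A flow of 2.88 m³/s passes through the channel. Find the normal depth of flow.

y_n = 1.56 m

Manning's equation rearranged: A R^(2/3) = nQ / (1·√S) = 0.026 × 2.88 / (√0.00022) = 5.048.
Try y = 1.77 m: A R^(2/3) = 6.668 — high.
Try y = 1.07 m: A R^(2/3) = 2.257 — low.
Try y = 1.56 m: A R^(2/3) = 5.047 — ≈ 5.048.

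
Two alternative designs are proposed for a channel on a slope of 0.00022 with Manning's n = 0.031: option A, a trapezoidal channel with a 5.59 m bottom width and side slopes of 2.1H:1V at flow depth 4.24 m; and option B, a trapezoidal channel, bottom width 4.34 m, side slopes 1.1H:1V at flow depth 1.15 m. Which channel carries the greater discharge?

Channel A: With bottom width b = 5.59 m and side slope z = 2.1: A = (b + zy)y = (5.59 + 2.1×4.24)×4.24 = 61.45 m²; P = b + 2y√(1+z²) = 5.59 + 2×4.24×2.326 = 25.31 m. Hydraulic radius R = A/P = 61.45/25.31 = 2.428 m. Q_A = (1/0.031)·61.45·2.428^(2/3)·√0.00022 = 53.11 m³/s.
Channel B: With bottom width b = 4.34 m and side slope z = 1.1: A = (b + zy)y = (4.34 + 1.1×1.15)×1.15 = 6.446 m²; P = b + 2y√(1+z²) = 4.34 + 2×1.15×1.487 = 7.759 m. Hydraulic radius R = A/P = 6.446/7.759 = 0.8307 m. Q_B = (1/0.031)·6.446·0.8307^(2/3)·√0.00022 = 2.725 m³/s.
Q_A = 53.11 m³/s vs Q_B = 2.725 m³/s, so channel A carries more.

channel A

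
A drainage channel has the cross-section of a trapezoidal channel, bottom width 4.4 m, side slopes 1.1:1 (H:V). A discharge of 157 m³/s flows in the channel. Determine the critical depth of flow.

At critical depth, Q² T / (g A³) = 1, i.e. A³/T = Q²/g = 157²/9.81 = 2513.
At y = 4.51 m: A³/T = 5254 — high.
At y = 3.05 m: A³/T = 1191 — low.
At y = 3.72 m: A³/T = 2505 — ≈ 2513.

y_c = 3.72 m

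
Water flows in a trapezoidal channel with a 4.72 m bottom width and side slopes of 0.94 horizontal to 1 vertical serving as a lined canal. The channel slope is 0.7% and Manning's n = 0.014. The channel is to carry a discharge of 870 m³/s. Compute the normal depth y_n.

y_n = 6.4 m

Manning's equation rearranged: A R^(2/3) = nQ / (1·√S) = 0.014 × 870 / (√0.007) = 145.6.
Trying y = 7.59 m: A R^(2/3) = 208.2 — too large.
Trying y = 6.4 m: A R^(2/3) = 145.5 — close enough.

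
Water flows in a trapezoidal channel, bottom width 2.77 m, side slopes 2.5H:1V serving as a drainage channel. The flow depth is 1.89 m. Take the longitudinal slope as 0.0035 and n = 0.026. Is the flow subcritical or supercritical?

With bottom width b = 2.77 m and side slope z = 2.5: A = (b + zy)y = (2.77 + 2.5×1.89)×1.89 = 14.17 m²; P = b + 2y√(1+z²) = 2.77 + 2×1.89×2.693 = 12.95 m.
Hydraulic radius R = A/P = 14.17/12.95 = 1.094 m.
V = (1/n) R^(2/3) √S = (1/0.026) × 1.094^(2/3) × √0.0035 = 2.416 m/s. Hydraulic depth D_h = A/T = 14.17/12.22 = 1.159 m.
Froude number Fr = V/√(g·D_h) = 2.416/√(9.81×1.159) = 0.716, which is less than 1, so the flow is subcritical.

subcritical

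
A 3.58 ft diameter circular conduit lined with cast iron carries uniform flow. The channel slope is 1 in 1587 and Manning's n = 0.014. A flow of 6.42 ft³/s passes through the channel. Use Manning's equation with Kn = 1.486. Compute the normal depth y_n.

Manning's equation rearranged: A R^(2/3) = nQ / (1.486·√S) = 0.014 × 6.42 / (1.486 × √0.0006301) = 2.41.
Trying y = 1.03 ft: A R^(2/3) = 1.688 — too small.
Trying y = 1.38 ft: A R^(2/3) = 2.943 — too large.
Trying y = 1.24 ft: A R^(2/3) = 2.41 — close enough.

y_n = 1.24 ft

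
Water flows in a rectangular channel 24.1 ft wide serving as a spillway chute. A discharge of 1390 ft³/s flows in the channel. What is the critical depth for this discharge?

For a rectangular channel, critical depth y_c = (q²/g)^(1/3) where q = Q/b = 1390/24.1 = 57.68 ft²/s.
So y_c = (57.68²/32.2)^(1/3) = 4.69 ft.

y_c = 4.69 ft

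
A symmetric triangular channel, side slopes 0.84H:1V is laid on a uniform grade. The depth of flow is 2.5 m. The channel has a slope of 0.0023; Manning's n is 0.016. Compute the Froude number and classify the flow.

For a triangular section with side slope z = 0.84: A = zy² = 0.84×2.5² = 5.25 m²; P = 2y√(1+z²) = 2×2.5×1.306 = 6.53 m.
Hydraulic radius R = A/P = 5.25/6.53 = 0.804 m.
V = (1/n) R^(2/3) √S = (1/0.016) × 0.804^(2/3) × √0.0023 = 2.592 m/s. Hydraulic depth D_h = A/T = 5.25/4.2 = 1.25 m.
Froude number Fr = V/√(g·D_h) = 2.592/√(9.81×1.25) = 0.74, which is less than 1, so the flow is subcritical.

subcritical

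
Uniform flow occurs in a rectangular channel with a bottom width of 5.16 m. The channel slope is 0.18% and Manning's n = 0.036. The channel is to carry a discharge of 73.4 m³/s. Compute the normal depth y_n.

y_n = 7.77 m

Manning's equation rearranged: A R^(2/3) = nQ / (1·√S) = 0.036 × 73.4 / (√0.0018) = 62.28.
Trying y = 9.79 m: A R^(2/3) = 81.31 — too large.
Trying y = 6.52 m: A R^(2/3) = 50.67 — too small.
Trying y = 7.77 m: A R^(2/3) = 62.3 — matches.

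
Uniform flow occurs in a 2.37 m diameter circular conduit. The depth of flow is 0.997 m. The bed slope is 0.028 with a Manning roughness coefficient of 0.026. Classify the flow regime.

supercritical

For a circular section of diameter D = 2.37 m at depth y = 0.997 m, the central angle is θ = 2 arccos(1 − 2y/D) = 2.823 rad. Then A = (D²/8)(θ − sin θ) = 1.762 m² and P = Dθ/2 = 3.345 m.
Hydraulic radius R = A/P = 1.762/3.345 = 0.5267 m.
V = (1/n) R^(2/3) √S = (1/0.026) × 0.5267^(2/3) × √0.028 = 4.198 m/s. Hydraulic depth D_h = A/T = 1.762/2.34 = 0.753 m.
Froude number Fr = V/√(g·D_h) = 4.198/√(9.81×0.753) = 1.54, which is greater than 1, so the flow is supercritical.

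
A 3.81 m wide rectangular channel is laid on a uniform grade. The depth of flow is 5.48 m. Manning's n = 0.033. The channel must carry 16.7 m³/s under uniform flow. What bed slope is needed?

S = 0.000439

Flow area A = b·y = 3.81 × 5.48 = 20.88 m². Wetted perimeter P = b + 2y = 3.81 + 2×5.48 = 14.77 m.
Hydraulic radius R = A/P = 20.88/14.77 = 1.414 m.
From Manning's equation, S = [nQ / (1 A R^(2/3))]² = [0.033 × 16.7 / (1 × 20.88 × 1.414^(2/3))]² = 0.000439.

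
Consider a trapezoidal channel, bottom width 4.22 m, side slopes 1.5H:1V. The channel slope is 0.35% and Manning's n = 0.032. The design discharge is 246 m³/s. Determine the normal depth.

y_n = 5.41 m

Manning's equation rearranged: A R^(2/3) = nQ / (1·√S) = 0.032 × 246 / (√0.0035) = 133.1.
At y = 6.26 m: A R^(2/3) = 184.2 — over.
At y = 5.41 m: A R^(2/3) = 133 — matches.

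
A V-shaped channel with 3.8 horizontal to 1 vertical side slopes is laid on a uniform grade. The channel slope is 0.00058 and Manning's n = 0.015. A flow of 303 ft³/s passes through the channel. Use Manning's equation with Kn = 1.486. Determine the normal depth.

Manning's equation rearranged: A R^(2/3) = nQ / (1.486·√S) = 0.015 × 303 / (1.486 × √0.00058) = 127.
Try y = 3.93 ft: A R^(2/3) = 90.04 — too small.
Try y = 5.39 ft: A R^(2/3) = 209.1 — too large.
Try y = 4.47 ft: A R^(2/3) = 126.9 — matches.

y_n = 4.47 ft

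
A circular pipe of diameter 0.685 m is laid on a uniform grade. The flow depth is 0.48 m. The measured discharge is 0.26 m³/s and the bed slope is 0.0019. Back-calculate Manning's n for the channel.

n = 0.016

For a circular section of diameter D = 0.685 m at depth y = 0.48 m, the central angle is θ = 2 arccos(1 − 2y/D) = 3.968 rad. Then A = (D²/8)(θ − sin θ) = 0.2759 m² and P = Dθ/2 = 1.359 m.
Hydraulic radius R = A/P = 0.2759/1.359 = 0.203 m.
Rearranging Manning's equation: n = (1/Q) A R^(2/3) S^(1/2) = (1/0.26) × 0.2759 × 0.203^(2/3) × √0.0019 = 0.016.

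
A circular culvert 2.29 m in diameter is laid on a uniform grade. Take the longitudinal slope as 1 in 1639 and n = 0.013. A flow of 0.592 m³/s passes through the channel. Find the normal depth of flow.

y_n = 0.512 m

Manning's equation rearranged: A R^(2/3) = nQ / (1·√S) = 0.013 × 0.592 / (√0.0006101) = 0.3116.
Trying y = 0.622 m: A R^(2/3) = 0.4581 — high.
Trying y = 0.443 m: A R^(2/3) = 0.2324 — low.
Trying y = 0.512 m: A R^(2/3) = 0.3113 — ≈ 0.3116.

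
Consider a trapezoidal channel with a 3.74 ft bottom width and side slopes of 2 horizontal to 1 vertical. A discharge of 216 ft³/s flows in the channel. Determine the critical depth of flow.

y_c = 2.93 ft

At critical depth, Q² T / (g A³) = 1, i.e. A³/T = Q²/g = 216²/32.2 = 1449.
Try y = 3.55 ft: A³/T = 3177 — high.
Try y = 2.05 ft: A³/T = 347.7 — low.
Try y = 2.93 ft: A³/T = 1439 — close enough.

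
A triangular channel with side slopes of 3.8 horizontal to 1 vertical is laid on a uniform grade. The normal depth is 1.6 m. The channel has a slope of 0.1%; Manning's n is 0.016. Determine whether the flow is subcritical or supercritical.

For a triangular section with side slope z = 3.8: A = zy² = 3.8×1.6² = 9.728 m²; P = 2y√(1+z²) = 2×1.6×3.929 = 12.57 m.
Hydraulic radius R = A/P = 9.728/12.57 = 0.7737 m.
V = (1/n) R^(2/3) √S = (1/0.016) × 0.7737^(2/3) × √0.001 = 1.666 m/s. Hydraulic depth D_h = A/T = 9.728/12.16 = 0.8 m.
Froude number Fr = V/√(g·D_h) = 1.666/√(9.81×0.8) = 0.595, which is less than 1, so the flow is subcritical.

subcritical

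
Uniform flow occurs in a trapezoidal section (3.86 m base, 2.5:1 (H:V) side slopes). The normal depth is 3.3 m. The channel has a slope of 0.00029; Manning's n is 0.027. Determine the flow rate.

With bottom width b = 3.86 m and side slope z = 2.5: A = (b + zy)y = (3.86 + 2.5×3.3)×3.3 = 39.96 m²; P = b + 2y√(1+z²) = 3.86 + 2×3.3×2.693 = 21.63 m.
Hydraulic radius R = A/P = 39.96/21.63 = 1.847 m.
Manning's equation: Q = (1/n) A R^(2/3) S^(1/2) = (1/0.027) × 39.96 × 1.847^(2/3) × 0.00029^(1/2) = 38 m³/s.

Q = 38 m³/s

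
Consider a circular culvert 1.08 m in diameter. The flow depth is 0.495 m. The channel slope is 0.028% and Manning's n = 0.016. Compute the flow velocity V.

V = 0.42 m/s

For a circular section of diameter D = 1.08 m at depth y = 0.495 m, the central angle is θ = 2 arccos(1 − 2y/D) = 2.975 rad. Then A = (D²/8)(θ − sin θ) = 0.4095 m² and P = Dθ/2 = 1.606 m.
Hydraulic radius R = A/P = 0.4095/1.606 = 0.2549 m.
From Manning's equation, V = (1/n) R^(2/3) S^(1/2) = (1/0.016) × 0.2549^(2/3) × 0.00028^(1/2) = 0.42 m/s.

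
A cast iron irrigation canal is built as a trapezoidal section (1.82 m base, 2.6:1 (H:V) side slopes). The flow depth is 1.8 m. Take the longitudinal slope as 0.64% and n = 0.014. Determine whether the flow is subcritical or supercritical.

With bottom width b = 1.82 m and side slope z = 2.6: A = (b + zy)y = (1.82 + 2.6×1.8)×1.8 = 11.7 m²; P = b + 2y√(1+z²) = 1.82 + 2×1.8×2.786 = 11.85 m.
Hydraulic radius R = A/P = 11.7/11.85 = 0.9875 m.
V = (1/n) R^(2/3) √S = (1/0.014) × 0.9875^(2/3) × √0.0064 = 5.666 m/s. Hydraulic depth D_h = A/T = 11.7/11.18 = 1.047 m.
Froude number Fr = V/√(g·D_h) = 5.666/√(9.81×1.047) = 1.77, which is greater than 1, so the flow is supercritical.

supercritical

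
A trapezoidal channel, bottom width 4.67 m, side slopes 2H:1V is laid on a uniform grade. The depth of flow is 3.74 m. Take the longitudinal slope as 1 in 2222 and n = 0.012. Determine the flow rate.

With bottom width b = 4.67 m and side slope z = 2: A = (b + zy)y = (4.67 + 2×3.74)×3.74 = 45.44 m²; P = b + 2y√(1+z²) = 4.67 + 2×3.74×2.236 = 21.4 m.
Hydraulic radius R = A/P = 45.44/21.4 = 2.124 m.
Manning's equation: Q = (1/n) A R^(2/3) S^(1/2) = (1/0.012) × 45.44 × 2.124^(2/3) × 0.00045^(1/2) = 133 m³/s.

Q = 133 m³/s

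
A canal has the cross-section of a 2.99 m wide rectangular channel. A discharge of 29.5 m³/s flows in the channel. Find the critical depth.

For a rectangular channel, critical depth y_c = (q²/g)^(1/3) where q = Q/b = 29.5/2.99 = 9.866 m²/s.
So y_c = (9.866²/9.81)^(1/3) = 2.15 m.

y_c = 2.15 m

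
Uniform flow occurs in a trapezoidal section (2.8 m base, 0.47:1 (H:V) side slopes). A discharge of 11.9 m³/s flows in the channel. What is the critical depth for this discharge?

y_c = 1.15 m

At critical depth, Q² T / (g A³) = 1, i.e. A³/T = Q²/g = 11.9²/9.81 = 14.44.
At y = 0.841 m: A³/T = 5.404 — short.
At y = 1.15 m: A³/T = 14.61 — matches.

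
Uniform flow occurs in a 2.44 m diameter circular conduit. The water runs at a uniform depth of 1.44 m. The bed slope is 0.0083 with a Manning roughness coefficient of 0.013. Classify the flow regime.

For a circular section of diameter D = 2.44 m at depth y = 1.44 m, the central angle is θ = 2 arccos(1 − 2y/D) = 3.504 rad. Then A = (D²/8)(θ − sin θ) = 2.872 m² and P = Dθ/2 = 4.275 m.
Hydraulic radius R = A/P = 2.872/4.275 = 0.6718 m.
V = (1/n) R^(2/3) √S = (1/0.013) × 0.6718^(2/3) × √0.0083 = 5.375 m/s. Hydraulic depth D_h = A/T = 2.872/2.4 = 1.197 m.
Froude number Fr = V/√(g·D_h) = 5.375/√(9.81×1.197) = 1.57, which is greater than 1, so the flow is supercritical.

supercritical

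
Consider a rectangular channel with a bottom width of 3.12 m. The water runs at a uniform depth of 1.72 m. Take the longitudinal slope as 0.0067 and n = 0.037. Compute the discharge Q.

Q = 10.4 m³/s

Flow area A = b·y = 3.12 × 1.72 = 5.366 m². Wetted perimeter P = b + 2y = 3.12 + 2×1.72 = 6.56 m.
Hydraulic radius R = A/P = 5.366/6.56 = 0.818 m.
Manning's equation: Q = (1/n) A R^(2/3) S^(1/2) = (1/0.037) × 5.366 × 0.818^(2/3) × 0.0067^(1/2) = 10.4 m³/s.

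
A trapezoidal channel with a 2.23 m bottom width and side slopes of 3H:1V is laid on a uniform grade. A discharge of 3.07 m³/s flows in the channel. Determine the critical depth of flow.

y_c = 0.466 m

At critical depth, Q² T / (g A³) = 1, i.e. A³/T = Q²/g = 3.07²/9.81 = 0.9607.
At y = 0.574 m: A³/T = 2.057 — too large.
At y = 0.326 m: A³/T = 0.2732 — too small.
At y = 0.466 m: A³/T = 0.9615 — close enough.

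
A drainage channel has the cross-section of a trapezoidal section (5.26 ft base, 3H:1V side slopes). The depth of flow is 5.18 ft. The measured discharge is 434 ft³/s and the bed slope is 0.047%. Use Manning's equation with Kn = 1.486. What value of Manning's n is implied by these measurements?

n = 0.016

With bottom width b = 5.26 ft and side slope z = 3: A = (b + zy)y = (5.26 + 3×5.18)×5.18 = 107.7 ft²; P = b + 2y√(1+z²) = 5.26 + 2×5.18×3.162 = 38.02 ft.
Hydraulic radius R = A/P = 107.7/38.02 = 2.834 ft.
Rearranging Manning's equation: n = (1.486/Q) A R^(2/3) S^(1/2) = (1.486/434) × 107.7 × 2.834^(2/3) × √0.00047 = 0.016.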